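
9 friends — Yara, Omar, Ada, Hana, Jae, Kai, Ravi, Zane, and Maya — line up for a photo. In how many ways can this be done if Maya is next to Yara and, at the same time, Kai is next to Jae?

20160

Treat {Maya,Yara} as one block (2 orders) and {Kai,Jae} as another (2 orders).
That leaves 7 units to arrange: 2 × 2 × 7! = 4 × 5040 = 20160.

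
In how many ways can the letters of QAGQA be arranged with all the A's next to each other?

Treat the 2 copies of A as a single block. The multiset to arrange is then {AA, G, Q, Q}, 4 items in all.
That gives (4)!/(2!) = 12 arrangements.

12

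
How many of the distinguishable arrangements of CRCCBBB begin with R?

With the first slot taken by R, it remains to arrange the other 6 letters (CCCBBB).
Those 6 letters have B appearing 3 times and C appearing 3 times, giving (6)!/(3!·3!) = 20.

20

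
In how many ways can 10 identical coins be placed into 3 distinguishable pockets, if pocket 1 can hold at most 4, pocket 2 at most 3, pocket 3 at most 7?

By stars and bars, unrestricted non-negative solutions to x_1+…+x_3 = 10 number C(10+2,2) = 66.
Subtract solutions that violate a single cap (substitute x_i' = x_i − (cap_i+1)): x_1 ≥ 5 gives C(7,2) = 21; x_2 ≥ 4 gives C(8,2) = 28; x_3 ≥ 8 gives C(4,2) = 6. Together 55.
Add back pairs where two caps are both exceeded: 3 + 0 + 0 = 3.
By inclusion–exclusion the count is 66 − 55 + 3 = 14.

14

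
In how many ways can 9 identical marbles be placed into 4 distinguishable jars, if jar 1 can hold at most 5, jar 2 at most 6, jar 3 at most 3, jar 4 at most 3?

82

Ignoring the caps, the number of non-negative solutions to x_1+…+x_4 = 9 is C(12,3) = 220.
Subtract solutions that violate a single cap (substitute x_i' = x_i − (cap_i+1)): x_1 ≥ 6 gives C(6,3) = 20; x_2 ≥ 7 gives C(5,3) = 10; x_3 ≥ 4 gives C(8,3) = 56; x_4 ≥ 4 gives C(8,3) = 56. Together 142.
Add back pairs where two caps are both exceeded: 0 + 0 + 0 + 0 + 0 + 4 = 4.
By inclusion–exclusion the count is 220 − 142 + 4 = 82.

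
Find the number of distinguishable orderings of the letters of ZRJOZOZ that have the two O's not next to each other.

There are 7!/(3!·2!) = 420 arrangements of ZRJOZOZ in total.
Arrangements with the O's together: treat OO as one letter, giving (6)!/(3!) = 120.
Subtracting, 420 − 120 = 300 arrangements keep the O's apart.

300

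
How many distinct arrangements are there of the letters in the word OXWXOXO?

The 7 letters of OXWXOXO have repeats: O appearing 3 times and X appearing 3 times.
Dividing 7! = 5040 by 3!·3! = 36 for the repeated letters gives 140.

140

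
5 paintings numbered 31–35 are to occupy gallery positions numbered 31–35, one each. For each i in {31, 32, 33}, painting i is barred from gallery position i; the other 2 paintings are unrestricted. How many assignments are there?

Let Aᵢ (for i ∈ {31, 32, 33}) be the placements that put painting i in its forbidden gallery position. Any j of these fix j positions, leaving (5−j)! ways to fill the rest, and there are C(3,j) ways to pick which j.
By inclusion–exclusion, the number of valid placements is Σ_{j=0}^{3} (−1)^j C(3,j)·(5−j)!.
Computing: 120 − 72 + 18 − 2 = 64.

64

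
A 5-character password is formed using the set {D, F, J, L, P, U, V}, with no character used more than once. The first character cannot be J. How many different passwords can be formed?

The first character has 7−1 = 6 choices (anything except J).
The remaining 4 characters are filled from the other 6 symbols without repetition: 6 × 5 × 4 × 3 = 360.
Total: 6 × 360 = 2160.

2160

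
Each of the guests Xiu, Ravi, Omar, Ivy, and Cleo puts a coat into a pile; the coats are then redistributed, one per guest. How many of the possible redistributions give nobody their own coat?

44

Count assignments avoiding every fixed point. For any j of the 5 guests fixed to their own coat, the other 5−j can be arranged in (5−j)! ways.
By inclusion–exclusion this is Σ_{j=0}^{5} (−1)^j C(5,j)·(5−j)!.
Computing: 120 − 120 + 60 − 20 + 5 − 1 = 44.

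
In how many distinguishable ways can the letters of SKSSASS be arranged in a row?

The 7 letters of SKSSASS have repeats: S appearing 5 times.
Dividing 7! = 5040 by 5! = 120 for the repeated letters gives 42.

42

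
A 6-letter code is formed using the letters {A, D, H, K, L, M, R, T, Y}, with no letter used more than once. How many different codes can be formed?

60480

This is a permutation of 6 out of 9: P(9,6) = 9!/3!.
That product is 9 × 8 × 7 × 6 × 5 × 4 = 60480.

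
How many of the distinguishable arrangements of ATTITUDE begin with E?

Fix E in the first position and arrange the remaining 7 letters.
Those 7 letters have T appearing 3 times, giving (7)!/(3!) = 840.

840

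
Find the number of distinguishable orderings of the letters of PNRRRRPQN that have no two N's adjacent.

Total arrangements of PNRRRRPQN: 9!/(4!·2!·2!) = 3780.
Arrangements with the N's together: treat NN as one letter, giving (8)!/(4!·2!) = 840.
Hence 3780 − 840 = 2940.

2940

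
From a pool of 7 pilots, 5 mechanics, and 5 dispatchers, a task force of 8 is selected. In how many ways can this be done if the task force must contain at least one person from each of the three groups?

Unrestricted: C(17,8) = 24310 ways to pick any 8 of the 17.
Subtract selections that omit an entire group: no pilots → C(10,8) = 45; no mechanics → C(12,8) = 495; no dispatchers → C(12,8) = 495.
Add back selections omitting two groups (i.e. drawn from a single group): C(7,8) + C(5,8) + C(5,8) = 0.
By inclusion–exclusion: 24310 − 1035 + 0 = 23275.

23275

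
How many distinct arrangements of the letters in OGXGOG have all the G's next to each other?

Treat the 3 copies of G as a single block. The multiset to arrange is then {GGG, O, O, X}, 4 items in all.
That gives (4)!/(2!) = 12 arrangements.

12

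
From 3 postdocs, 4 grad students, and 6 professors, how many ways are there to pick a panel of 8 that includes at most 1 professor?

Split by how many professors are chosen (0 through 1).
Sum: C(6,0)·C(7,8) + C(6,1)·C(7,7) = 0 + 6 = 6.

6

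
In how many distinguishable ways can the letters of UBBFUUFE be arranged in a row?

1680

Letter multiplicities in UBBFUUFE: B×2, E×1, F×2, U×3.
So there are 8! / (3!·2!·2!) = 1680 distinguishable arrangements.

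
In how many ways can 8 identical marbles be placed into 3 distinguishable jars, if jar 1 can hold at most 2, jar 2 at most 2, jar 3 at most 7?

Without the upper bounds there are C(10,2) = 45 ways to split 8 among 3 jars.
Subtract solutions that violate a single cap (substitute x_i' = x_i − (cap_i+1)): x_1 ≥ 3 gives C(7,2) = 21; x_2 ≥ 3 gives C(7,2) = 21; x_3 ≥ 8 gives C(2,2) = 1. Together 43.
Add back pairs where two caps are both exceeded: 6 + 0 + 0 = 6.
By inclusion–exclusion the count is 45 − 43 + 6 = 8.

8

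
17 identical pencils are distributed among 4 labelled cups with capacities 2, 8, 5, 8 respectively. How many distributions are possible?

Without the upper bounds there are C(20,3) = 1140 ways to split 17 among 4 cups.
Subtract solutions that violate a single cap (substitute x_i' = x_i − (cap_i+1)): x_1 ≥ 3 gives C(17,3) = 680; x_2 ≥ 9 gives C(11,3) = 165; x_3 ≥ 6 gives C(14,3) = 364; x_4 ≥ 9 gives C(11,3) = 165. Together 1374.
Add back pairs where two caps are both exceeded: 56 + 165 + 56 + 10 + 0 + 10 = 297.
By inclusion–exclusion the count is 1140 − 1374 + 297 = 63.

63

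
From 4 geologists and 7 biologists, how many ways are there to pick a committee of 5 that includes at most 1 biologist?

7

Split by how many biologists are chosen (0 through 1).
Sum: C(7,0)·C(4,5) + C(7,1)·C(4,4) = 0 + 7 = 7.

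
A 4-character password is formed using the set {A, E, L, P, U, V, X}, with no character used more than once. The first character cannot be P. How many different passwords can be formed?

720

The first character has 7−1 = 6 choices (anything except P).
The remaining 3 characters are filled from the other 6 symbols without repetition: 6 × 5 × 4 = 120.
Total: 6 × 120 = 720.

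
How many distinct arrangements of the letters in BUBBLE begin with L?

Fix L in the first position and arrange the remaining 5 letters.
Those 5 letters have B appearing 3 times, giving (5)!/(3!) = 20.

20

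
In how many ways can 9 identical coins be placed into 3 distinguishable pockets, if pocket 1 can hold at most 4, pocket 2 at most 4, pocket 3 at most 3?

6

Ignoring the caps, the number of non-negative solutions to x_1+…+x_3 = 9 is C(11,2) = 55.
Subtract solutions that violate a single cap (substitute x_i' = x_i − (cap_i+1)): x_1 ≥ 5 gives C(6,2) = 15; x_2 ≥ 5 gives C(6,2) = 15; x_3 ≥ 4 gives C(7,2) = 21. Together 51.
Add back pairs where two caps are both exceeded: 0 + 1 + 1 = 2.
By inclusion–exclusion the count is 55 − 51 + 2 = 6.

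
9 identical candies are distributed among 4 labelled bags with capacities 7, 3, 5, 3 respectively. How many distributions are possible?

By stars and bars, unrestricted non-negative solutions to x_1+…+x_4 = 9 number C(9+3,3) = 220.
Subtract solutions that violate a single cap (substitute x_i' = x_i − (cap_i+1)): x_1 ≥ 8 gives C(4,3) = 4; x_2 ≥ 4 gives C(8,3) = 56; x_3 ≥ 6 gives C(6,3) = 20; x_4 ≥ 4 gives C(8,3) = 56. Together 136.
Add back pairs where two caps are both exceeded: 0 + 0 + 0 + 0 + 4 + 0 = 4.
By inclusion–exclusion the count is 220 − 136 + 4 = 88.

88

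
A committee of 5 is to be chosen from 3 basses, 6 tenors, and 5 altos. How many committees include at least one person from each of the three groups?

With no constraint there are C(14,5) = 2002 possible selections.
Selections missing a whole group: no basses → C(11,5) = 462; no tenors → C(8,5) = 56; no altos → C(9,5) = 126.
Add back selections omitting two groups (i.e. drawn from a single group): C(3,5) + C(6,5) + C(5,5) = 7.
By inclusion–exclusion: 2002 − 644 + 7 = 1365.

1365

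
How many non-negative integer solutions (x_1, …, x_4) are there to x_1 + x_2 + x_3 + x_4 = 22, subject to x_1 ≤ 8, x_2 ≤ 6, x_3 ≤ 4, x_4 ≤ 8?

Without the upper bounds there are C(25,3) = 2300 ways to split 22 among 4 variables.
Subtract solutions that violate a single cap (substitute x_i' = x_i − (cap_i+1)): x_1 ≥ 9 gives C(16,3) = 560; x_2 ≥ 7 gives C(18,3) = 816; x_3 ≥ 5 gives C(20,3) = 1140; x_4 ≥ 9 gives C(16,3) = 560. Together 3076.
Add back pairs where two caps are both exceeded: 84 + 165 + 35 + 286 + 84 + 165 = 819.
Subtract triples: 4 + 0 + 0 + 4 = 8.
By inclusion–exclusion the count is 2300 − 3076 + 819 − 8 = 35.

35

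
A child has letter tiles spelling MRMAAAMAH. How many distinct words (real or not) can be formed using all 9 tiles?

The 9 letters of MRMAAAMAH have repeats: A appearing 4 times and M appearing 3 times.
Dividing 9! = 362880 by 4!·3! = 144 for the repeated letters gives 2520.

2520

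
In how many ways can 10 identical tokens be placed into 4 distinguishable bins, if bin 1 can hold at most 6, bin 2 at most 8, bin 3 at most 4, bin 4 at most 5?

171

Without the upper bounds there are C(13,3) = 286 ways to split 10 among 4 bins.
Subtract solutions that violate a single cap (substitute x_i' = x_i − (cap_i+1)): x_1 ≥ 7 gives C(6,3) = 20; x_2 ≥ 9 gives C(4,3) = 4; x_3 ≥ 5 gives C(8,3) = 56; x_4 ≥ 6 gives C(7,3) = 35. Together 115.
No two caps can be exceeded simultaneously, so the pair terms are all 0.
By inclusion–exclusion the count is 286 − 115 + 0 = 171.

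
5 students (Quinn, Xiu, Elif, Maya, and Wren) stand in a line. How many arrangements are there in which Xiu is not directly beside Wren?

Of the 5! = 120 arrangements, those with Xiu and Wren adjacent number 2 × 4! = 48 (treat the pair as a block with 2 internal orders).
Complementary counting: 120 − 48 = 72.

72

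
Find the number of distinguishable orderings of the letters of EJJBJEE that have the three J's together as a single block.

20

Treat the 3 copies of J as a single block. The multiset to arrange is then {JJJ, B, E, E, E}, 5 items in all.
That gives (5)!/(3!) = 20 arrangements.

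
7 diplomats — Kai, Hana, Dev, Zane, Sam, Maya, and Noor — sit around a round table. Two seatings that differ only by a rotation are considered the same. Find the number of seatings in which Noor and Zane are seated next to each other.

Treat {Noor, Zane} as one unit (2 internal orders) and seat the resulting 6 units around the table: (5)! circular arrangements.
So 2 × (5)! = 2 × 120 = 240.

240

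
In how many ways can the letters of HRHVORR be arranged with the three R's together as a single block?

60

Treat the 3 copies of R as a single block. The multiset to arrange is then {RRR, H, H, O, V}, 5 items in all.
That gives (5)!/(2!) = 60 arrangements.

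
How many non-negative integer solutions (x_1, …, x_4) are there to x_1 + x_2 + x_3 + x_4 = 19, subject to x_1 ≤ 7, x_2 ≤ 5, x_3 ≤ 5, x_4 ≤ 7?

By stars and bars, unrestricted non-negative solutions to x_1+…+x_4 = 19 number C(19+3,3) = 1540.
Subtract solutions that violate a single cap (substitute x_i' = x_i − (cap_i+1)): x_1 ≥ 8 gives C(14,3) = 364; x_2 ≥ 6 gives C(16,3) = 560; x_3 ≥ 6 gives C(16,3) = 560; x_4 ≥ 8 gives C(14,3) = 364. Together 1848.
Add back pairs where two caps are both exceeded: 56 + 56 + 20 + 120 + 56 + 56 = 364.
By inclusion–exclusion the count is 1540 − 1848 + 364 = 56.

56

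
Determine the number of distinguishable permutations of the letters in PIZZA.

The 5 letters of PIZZA have repeats: Z appearing twice.
So there are 5! / (2!) = 60 distinguishable arrangements.

60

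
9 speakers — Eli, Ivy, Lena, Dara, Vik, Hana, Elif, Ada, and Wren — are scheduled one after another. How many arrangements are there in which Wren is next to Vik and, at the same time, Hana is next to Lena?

20160

Treat {Wren,Vik} as one block (2 orders) and {Hana,Lena} as another (2 orders).
That leaves 7 units to arrange: 2 × 2 × 7! = 4 × 5040 = 20160.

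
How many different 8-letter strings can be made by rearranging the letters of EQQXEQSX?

1680

The 8 letters of EQQXEQSX have repeats: E appearing twice, Q appearing 3 times, and X appearing twice.
The number of distinct arrangements is 8!/(3!·2!·2!) = 40320/24 = 1680.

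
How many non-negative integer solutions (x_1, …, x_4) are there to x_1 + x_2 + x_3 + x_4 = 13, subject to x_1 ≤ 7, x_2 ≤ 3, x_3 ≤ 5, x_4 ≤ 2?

30

Ignoring the caps, the number of non-negative solutions to x_1+…+x_4 = 13 is C(16,3) = 560.
Subtract solutions that violate a single cap (substitute x_i' = x_i − (cap_i+1)): x_1 ≥ 8 gives C(8,3) = 56; x_2 ≥ 4 gives C(12,3) = 220; x_3 ≥ 6 gives C(10,3) = 120; x_4 ≥ 3 gives C(13,3) = 286. Together 682.
Add back pairs where two caps are both exceeded: 4 + 0 + 10 + 20 + 84 + 35 = 153.
Subtract triples: 0 + 0 + 0 + 1 = 1.
By inclusion–exclusion the count is 560 − 682 + 153 − 1 = 30.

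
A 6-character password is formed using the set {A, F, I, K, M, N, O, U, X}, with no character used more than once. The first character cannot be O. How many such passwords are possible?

53760

The first character has 9−1 = 8 choices (anything except O).
The remaining 5 characters are filled from the other 8 symbols without repetition: 8 × 7 × 6 × 5 × 4 = 6720.
Total: 8 × 6720 = 53760.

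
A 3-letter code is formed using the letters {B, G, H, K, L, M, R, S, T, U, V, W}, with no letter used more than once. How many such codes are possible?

1320

With no repetition, fill the 3 letters in order: 12 choices, then 11, down to 10.
12 × 11 × 10 = 1320.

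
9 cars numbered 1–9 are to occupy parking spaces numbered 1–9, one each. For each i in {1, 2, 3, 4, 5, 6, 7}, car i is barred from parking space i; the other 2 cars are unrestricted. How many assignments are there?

165016

Let Aᵢ (for 1 ≤ i ≤ 7) be the placements that put car i in its forbidden parking space. Any j of these fix j positions, leaving (9−j)! ways to fill the rest, and there are C(7,j) ways to pick which j.
By inclusion–exclusion, the number of valid placements is Σ_{j=0}^{7} (−1)^j C(7,j)·(9−j)!.
Computing: 362880 − 282240 + 105840 − 25200 + 4200 − 504 + 42 − 2 = 165016.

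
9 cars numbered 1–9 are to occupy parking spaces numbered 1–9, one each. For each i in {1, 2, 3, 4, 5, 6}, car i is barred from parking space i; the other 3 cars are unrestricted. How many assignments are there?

Let Aᵢ (for 1 ≤ i ≤ 6) be the placements that put car i in its forbidden parking space. Any j of these fix j positions, leaving (9−j)! ways to fill the rest, and there are C(6,j) ways to pick which j.
By inclusion–exclusion, the number of valid placements is Σ_{j=0}^{6} (−1)^j C(6,j)·(9−j)!.
Computing: 362880 − 241920 + 75600 − 14400 + 1800 − 144 + 6 = 183822.

183822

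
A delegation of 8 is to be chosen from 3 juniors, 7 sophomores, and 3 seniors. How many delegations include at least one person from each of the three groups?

1197

Total 8-person selections from all 13: C(13,8) = 1287.
Subtract selections that omit an entire group: no juniors → C(10,8) = 45; no sophomores → C(6,8) = 0; no seniors → C(10,8) = 45.
Add back selections omitting two groups (i.e. drawn from a single group): C(3,8) + C(7,8) + C(3,8) = 0.
By inclusion–exclusion: 1287 − 90 + 0 = 1197.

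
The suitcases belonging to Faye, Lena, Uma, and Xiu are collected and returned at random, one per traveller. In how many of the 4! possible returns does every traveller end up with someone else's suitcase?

9

This is the derangement count D_4: permutations of 4 items with no fixed point.
By inclusion–exclusion this is Σ_{j=0}^{4} (−1)^j C(4,j)·(4−j)!.
Computing: 24 − 24 + 12 − 4 + 1 = 9.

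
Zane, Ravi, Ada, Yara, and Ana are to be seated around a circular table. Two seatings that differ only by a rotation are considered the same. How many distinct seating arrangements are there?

24

Around a circle, 5 distinct people have 5!/5 = (4)! = 24 rotationally distinct seatings.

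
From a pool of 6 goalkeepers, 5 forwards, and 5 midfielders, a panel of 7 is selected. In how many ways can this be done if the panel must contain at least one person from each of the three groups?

With no constraint there are C(16,7) = 11440 possible selections.
Selections missing a whole group: no goalkeepers → C(10,7) = 120; no forwards → C(11,7) = 330; no midfielders → C(11,7) = 330.
Add back selections omitting two groups (i.e. drawn from a single group): C(6,7) + C(5,7) + C(5,7) = 0.
By inclusion–exclusion: 11440 − 780 + 0 = 10660.

10660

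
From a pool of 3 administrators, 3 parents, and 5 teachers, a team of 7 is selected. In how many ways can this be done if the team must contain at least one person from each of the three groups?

Total 7-person selections from all 11: C(11,7) = 330.
Selections missing a whole group: no administrators → C(8,7) = 8; no parents → C(8,7) = 8; no teachers → C(6,7) = 0.
Add back selections omitting two groups (i.e. drawn from a single group): C(3,7) + C(3,7) + C(5,7) = 0.
By inclusion–exclusion: 330 − 16 + 0 = 314.

314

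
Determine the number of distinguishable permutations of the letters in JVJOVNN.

630

Letter multiplicities in JVJOVNN: J×2, N×2, O×1, V×2.
Dividing 7! = 5040 by 2!·2!·2! = 8 for the repeated letters gives 630.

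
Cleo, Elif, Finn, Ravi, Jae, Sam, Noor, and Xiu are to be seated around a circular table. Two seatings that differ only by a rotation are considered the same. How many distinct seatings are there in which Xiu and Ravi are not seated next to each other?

3600

All circular seatings of 8 people number (7)! = 5040.
Those with Xiu next to Ravi: fuse the pair into one unit and seat 7 units around a circle — 2·(6)! = 1440.
Subtracting, 5040 − 1440 = 3600.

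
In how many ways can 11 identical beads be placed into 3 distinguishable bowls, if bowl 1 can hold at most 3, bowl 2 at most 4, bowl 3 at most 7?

By stars and bars, unrestricted non-negative solutions to x_1+…+x_3 = 11 number C(11+2,2) = 78.
Subtract solutions that violate a single cap (substitute x_i' = x_i − (cap_i+1)): x_1 ≥ 4 gives C(9,2) = 36; x_2 ≥ 5 gives C(8,2) = 28; x_3 ≥ 8 gives C(5,2) = 10. Together 74.
Add back pairs where two caps are both exceeded: 6 + 0 + 0 = 6.
By inclusion–exclusion the count is 78 − 74 + 6 = 10.

10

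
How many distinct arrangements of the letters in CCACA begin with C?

With the first slot taken by C, it remains to arrange the other 4 letters (CACA).
Those 4 letters have A appearing twice and C appearing twice, giving (4)!/(2!·2!) = 6.

6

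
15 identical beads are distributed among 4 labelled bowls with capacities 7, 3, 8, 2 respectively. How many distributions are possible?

Ignoring the caps, the number of non-negative solutions to x_1+…+x_4 = 15 is C(18,3) = 816.
Subtract solutions that violate a single cap (substitute x_i' = x_i − (cap_i+1)): x_1 ≥ 8 gives C(10,3) = 120; x_2 ≥ 4 gives C(14,3) = 364; x_3 ≥ 9 gives C(9,3) = 84; x_4 ≥ 3 gives C(15,3) = 455. Together 1023.
Add back pairs where two caps are both exceeded: 20 + 0 + 35 + 10 + 165 + 20 = 250.
Subtract triples: 0 + 1 + 0 + 0 = 1.
By inclusion–exclusion the count is 816 − 1023 + 250 − 1 = 42.

42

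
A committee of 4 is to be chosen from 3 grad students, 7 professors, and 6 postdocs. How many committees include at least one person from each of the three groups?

Total 4-person selections from all 16: C(16,4) = 1820.
Selections missing a whole group: no grad students → C(13,4) = 715; no professors → C(9,4) = 126; no postdocs → C(10,4) = 210.
Add back selections omitting two groups (i.e. drawn from a single group): C(3,4) + C(7,4) + C(6,4) = 50.
By inclusion–exclusion: 1820 − 1051 + 50 = 819.

819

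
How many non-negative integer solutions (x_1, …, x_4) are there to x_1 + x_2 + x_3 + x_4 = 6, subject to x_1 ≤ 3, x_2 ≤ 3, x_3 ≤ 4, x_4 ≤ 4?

56

Ignoring the caps, the number of non-negative solutions to x_1+…+x_4 = 6 is C(9,3) = 84.
Subtract solutions that violate a single cap (substitute x_i' = x_i − (cap_i+1)): x_1 ≥ 4 gives C(5,3) = 10; x_2 ≥ 4 gives C(5,3) = 10; x_3 ≥ 5 gives C(4,3) = 4; x_4 ≥ 5 gives C(4,3) = 4. Together 28.
No two caps can be exceeded simultaneously, so the pair terms are all 0.
By inclusion–exclusion the count is 84 − 28 + 0 = 56.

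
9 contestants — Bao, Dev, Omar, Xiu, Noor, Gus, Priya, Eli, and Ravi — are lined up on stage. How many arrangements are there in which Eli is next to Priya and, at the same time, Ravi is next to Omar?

Treat {Eli,Priya} as one block (2 orders) and {Ravi,Omar} as another (2 orders).
That leaves 7 units to arrange: 2 × 2 × 7! = 4 × 5040 = 20160.

20160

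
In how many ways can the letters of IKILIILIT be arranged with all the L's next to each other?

336

Treat the 2 copies of L as a single block. The multiset to arrange is then {LL, I, I, I, I, I, K, T}, 8 items in all.
That gives (8)!/(5!) = 336 arrangements.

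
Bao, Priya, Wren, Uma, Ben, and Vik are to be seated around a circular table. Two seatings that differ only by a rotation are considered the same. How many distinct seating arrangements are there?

Around a circle, 6 distinct people have 6!/6 = (5)! = 120 rotationally distinct seatings.

120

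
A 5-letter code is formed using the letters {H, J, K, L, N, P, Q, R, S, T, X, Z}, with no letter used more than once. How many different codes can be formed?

Choose and order 5 of the 12 symbols: the first letter has 12 options, the next 11, and so on down to 8.
That product is 12 × 11 × 10 × 9 × 8 = 95040.

95040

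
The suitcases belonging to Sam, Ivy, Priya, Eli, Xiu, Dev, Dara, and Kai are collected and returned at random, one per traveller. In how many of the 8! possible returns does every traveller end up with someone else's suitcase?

This is the derangement count D_8: permutations of 8 items with no fixed point.
By inclusion–exclusion this is Σ_{j=0}^{8} (−1)^j C(8,j)·(8−j)!.
Computing: 40320 − 40320 + 20160 − 6720 + 1680 − 336 + 56 − 8 + 1 = 14833.

14833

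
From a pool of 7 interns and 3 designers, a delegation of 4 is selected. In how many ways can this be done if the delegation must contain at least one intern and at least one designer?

Total 4-person selections from all 10: C(10,4) = 210.
Selections missing a whole group: no interns → C(3,4) = 0; no designers → C(7,4) = 35.
Both groups omitted at once is impossible, so 210 − 35 = 175.

175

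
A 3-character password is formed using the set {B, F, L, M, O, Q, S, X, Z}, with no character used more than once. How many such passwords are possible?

Choose and order 3 of the 9 symbols: the first character has 9 options, the next 8, then 7.
That product is 9 × 8 × 7 = 504.

504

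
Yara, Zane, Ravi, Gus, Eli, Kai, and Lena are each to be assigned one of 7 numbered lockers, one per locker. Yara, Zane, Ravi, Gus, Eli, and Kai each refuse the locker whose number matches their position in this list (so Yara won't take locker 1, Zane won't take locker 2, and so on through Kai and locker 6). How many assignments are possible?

2119

Let Aᵢ (for 1 ≤ i ≤ 6) be the placements that put person i in their forbidden locker. Any j of these fix j positions, leaving (7−j)! ways to fill the rest, and there are C(6,j) ways to pick which j.
By inclusion–exclusion, the number of valid placements is Σ_{j=0}^{6} (−1)^j C(6,j)·(7−j)!.
Computing: 5040 − 4320 + 1800 − 480 + 90 − 12 + 1 = 2119.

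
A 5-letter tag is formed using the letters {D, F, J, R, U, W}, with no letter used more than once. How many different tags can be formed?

Choose and order 5 of the 6 symbols: the first letter has 6 options, the next 5, and so on down to 2.
That product is 6 × 5 × 4 × 3 × 2 = 720.

720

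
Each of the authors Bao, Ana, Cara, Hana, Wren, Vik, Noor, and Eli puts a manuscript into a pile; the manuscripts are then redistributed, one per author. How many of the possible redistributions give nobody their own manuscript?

Count assignments avoiding every fixed point. For any j of the 8 authors fixed to their own manuscript, the other 8−j can be arranged in (8−j)! ways.
By inclusion–exclusion this is Σ_{j=0}^{8} (−1)^j C(8,j)·(8−j)!.
Computing: 40320 − 40320 + 20160 − 6720 + 1680 − 336 + 56 − 8 + 1 = 14833.

14833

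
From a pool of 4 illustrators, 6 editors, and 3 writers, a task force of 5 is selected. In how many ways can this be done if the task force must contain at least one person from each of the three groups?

Unrestricted: C(13,5) = 1287 ways to pick any 5 of the 13.
Selections missing a whole group: no illustrators → C(9,5) = 126; no editors → C(7,5) = 21; no writers → C(10,5) = 252.
Add back selections omitting two groups (i.e. drawn from a single group): C(4,5) + C(6,5) + C(3,5) = 6.
By inclusion–exclusion: 1287 − 399 + 6 = 894.

894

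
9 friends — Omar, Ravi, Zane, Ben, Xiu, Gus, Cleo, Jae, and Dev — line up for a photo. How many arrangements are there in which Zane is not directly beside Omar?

282240

There are 9! = 362880 arrangements in all. If Zane and Omar are adjacent, merging them into one block gives 2·(8)! = 80640 arrangements.
So 362880 − 80640 = 282240 arrangements keep them apart.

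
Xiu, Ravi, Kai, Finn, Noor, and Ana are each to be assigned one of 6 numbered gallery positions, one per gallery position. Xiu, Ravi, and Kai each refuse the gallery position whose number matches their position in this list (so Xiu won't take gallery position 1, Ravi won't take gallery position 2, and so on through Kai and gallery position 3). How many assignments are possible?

426

Let Aᵢ (for i ∈ {1, 2, 3}) be the placements that put person i in their forbidden gallery position. Any j of these fix j positions, leaving (6−j)! ways to fill the rest, and there are C(3,j) ways to pick which j.
By inclusion–exclusion, the number of valid placements is Σ_{j=0}^{3} (−1)^j C(3,j)·(6−j)!.
Computing: 720 − 360 + 72 − 6 = 426.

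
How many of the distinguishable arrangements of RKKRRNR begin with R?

60

With the first slot taken by R, it remains to arrange the other 6 letters (KKRRNR).
Those 6 letters have K appearing twice and R appearing 3 times, giving (6)!/(3!·2!) = 60.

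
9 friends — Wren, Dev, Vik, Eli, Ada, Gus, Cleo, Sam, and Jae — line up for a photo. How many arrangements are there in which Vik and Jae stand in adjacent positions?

80640

Treat {Vik, Jae} as a single unit. There are 8 units to order, and the pair itself can be ordered 2 ways.
That gives 2 × 8! = 2 × 40320 = 80640.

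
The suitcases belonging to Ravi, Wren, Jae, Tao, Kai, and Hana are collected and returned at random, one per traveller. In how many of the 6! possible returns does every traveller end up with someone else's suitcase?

265

This is the derangement count D_6: permutations of 6 items with no fixed point.
By inclusion–exclusion this is Σ_{j=0}^{6} (−1)^j C(6,j)·(6−j)!.
Computing: 720 − 720 + 360 − 120 + 30 − 6 + 1 = 265.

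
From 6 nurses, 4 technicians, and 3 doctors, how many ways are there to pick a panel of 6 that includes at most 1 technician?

Split by how many technicians are chosen (0 through 1).
Sum: C(4,0)·C(9,6) + C(4,1)·C(9,5) = 84 + 504 = 588.

588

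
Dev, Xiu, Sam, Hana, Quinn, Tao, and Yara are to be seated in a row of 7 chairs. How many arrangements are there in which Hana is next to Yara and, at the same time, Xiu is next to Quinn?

Treat {Hana,Yara} as one block (2 orders) and {Xiu,Quinn} as another (2 orders).
That leaves 5 units to arrange: 2 × 2 × 5! = 4 × 120 = 480.

480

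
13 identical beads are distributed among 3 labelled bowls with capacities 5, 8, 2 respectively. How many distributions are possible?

Ignoring the caps, the number of non-negative solutions to x_1+…+x_3 = 13 is C(15,2) = 105.
Subtract solutions that violate a single cap (substitute x_i' = x_i − (cap_i+1)): x_1 ≥ 6 gives C(9,2) = 36; x_2 ≥ 9 gives C(6,2) = 15; x_3 ≥ 3 gives C(12,2) = 66. Together 117.
Add back pairs where two caps are both exceeded: 0 + 15 + 3 = 18.
By inclusion–exclusion the count is 105 − 117 + 18 = 6.

6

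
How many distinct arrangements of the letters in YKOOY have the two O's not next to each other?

18

Total arrangements of YKOOY: 5!/(2!·2!) = 30.
Arrangements with the O's together: treat OO as one letter, giving (4)!/(2!) = 12.
Hence 30 − 12 = 18.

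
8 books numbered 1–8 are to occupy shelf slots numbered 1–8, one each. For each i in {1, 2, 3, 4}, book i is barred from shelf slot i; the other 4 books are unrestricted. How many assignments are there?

24024

Let Aᵢ (for 1 ≤ i ≤ 4) be the placements that put book i in its forbidden shelf slot. Any j of these fix j positions, leaving (8−j)! ways to fill the rest, and there are C(4,j) ways to pick which j.
By inclusion–exclusion, the number of valid placements is Σ_{j=0}^{4} (−1)^j C(4,j)·(8−j)!.
Computing: 40320 − 20160 + 4320 − 480 + 24 = 24024.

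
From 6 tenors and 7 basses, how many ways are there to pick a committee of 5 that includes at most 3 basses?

Split by how many basses are chosen (0 through 3).
Sum: C(7,0)·C(6,5) + C(7,1)·C(6,4) + C(7,2)·C(6,3) + C(7,3)·C(6,2) = 6 + 105 + 420 + 525 = 1056.

1056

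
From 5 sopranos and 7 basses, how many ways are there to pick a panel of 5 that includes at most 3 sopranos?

756

Split by how many sopranos are chosen (0 through 3).
Sum: C(5,0)·C(7,5) + C(5,1)·C(7,4) + C(5,2)·C(7,3) + C(5,3)·C(7,2) = 21 + 175 + 350 + 210 = 756.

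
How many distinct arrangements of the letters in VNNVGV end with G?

With the last slot taken by G, it remains to arrange the other 5 letters (VNNVV).
Those 5 letters have N appearing twice and V appearing 3 times, giving (5)!/(3!·2!) = 10.

10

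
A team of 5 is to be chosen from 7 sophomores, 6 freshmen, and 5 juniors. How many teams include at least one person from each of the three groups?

6055

With no constraint there are C(18,5) = 8568 possible selections.
Subtract selections that omit an entire group: no sophomores → C(11,5) = 462; no freshmen → C(12,5) = 792; no juniors → C(13,5) = 1287.
Add back selections omitting two groups (i.e. drawn from a single group): C(7,5) + C(6,5) + C(5,5) = 28.
By inclusion–exclusion: 8568 − 2541 + 28 = 6055.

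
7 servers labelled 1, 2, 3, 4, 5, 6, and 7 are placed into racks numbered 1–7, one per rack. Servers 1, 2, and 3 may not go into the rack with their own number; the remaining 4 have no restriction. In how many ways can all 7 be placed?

3216

Let Aᵢ (for i ∈ {1, 2, 3}) be the placements that put server i in its forbidden rack. Any j of these fix j positions, leaving (7−j)! ways to fill the rest, and there are C(3,j) ways to pick which j.
By inclusion–exclusion, the number of valid placements is Σ_{j=0}^{3} (−1)^j C(3,j)·(7−j)!.
Computing: 5040 − 2160 + 360 − 24 = 3216.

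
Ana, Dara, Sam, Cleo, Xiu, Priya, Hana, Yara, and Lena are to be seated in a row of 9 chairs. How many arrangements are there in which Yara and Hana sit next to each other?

80640

Treat {Yara, Hana} as a single unit. There are 8 units to order, and the pair itself can be ordered 2 ways.
So the count is 2·(8)! = 80640.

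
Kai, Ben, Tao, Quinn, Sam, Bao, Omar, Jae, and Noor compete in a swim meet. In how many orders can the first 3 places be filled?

There are 9 choices for 1st place, 8 for 2nd, and 7 for 3rd.
That gives 9 × 8 × 7 = 504.

504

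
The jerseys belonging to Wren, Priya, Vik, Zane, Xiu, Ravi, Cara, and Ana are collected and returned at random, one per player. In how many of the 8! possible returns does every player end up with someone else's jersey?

14833

This is the derangement count D_8: permutations of 8 items with no fixed point.
By inclusion–exclusion this is Σ_{j=0}^{8} (−1)^j C(8,j)·(8−j)!.
Computing: 40320 − 40320 + 20160 − 6720 + 1680 − 336 + 56 − 8 + 1 = 14833.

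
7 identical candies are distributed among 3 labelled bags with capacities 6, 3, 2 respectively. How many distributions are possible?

11

Without the upper bounds there are C(9,2) = 36 ways to split 7 among 3 bags.
Subtract solutions that violate a single cap (substitute x_i' = x_i − (cap_i+1)): x_1 ≥ 7 gives C(2,2) = 1; x_2 ≥ 4 gives C(5,2) = 10; x_3 ≥ 3 gives C(6,2) = 15. Together 26.
Add back pairs where two caps are both exceeded: 0 + 0 + 1 = 1.
By inclusion–exclusion the count is 36 − 26 + 1 = 11.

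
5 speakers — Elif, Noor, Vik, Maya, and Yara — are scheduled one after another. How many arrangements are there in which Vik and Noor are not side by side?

72

Of the 5! = 120 arrangements, those with Vik and Noor adjacent number 2 × 4! = 48 (treat the pair as a block with 2 internal orders).
Complementary counting: 120 − 48 = 72.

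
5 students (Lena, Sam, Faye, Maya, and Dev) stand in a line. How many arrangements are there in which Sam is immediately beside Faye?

Place the 3 others and the Sam-Faye pair as 4 objects in a line; the pair has 2 internal arrangements.
That gives 2 × 4! = 2 × 24 = 48.

48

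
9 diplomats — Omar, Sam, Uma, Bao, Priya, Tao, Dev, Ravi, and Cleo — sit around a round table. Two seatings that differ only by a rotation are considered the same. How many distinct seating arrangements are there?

40320

Around a circle, 9 distinct people have 9!/9 = (8)! = 40320 rotationally distinct seatings.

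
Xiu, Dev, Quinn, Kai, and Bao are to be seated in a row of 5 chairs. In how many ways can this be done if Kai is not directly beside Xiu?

Of the 5! = 120 arrangements, those with Kai and Xiu adjacent number 2 × 4! = 48 (treat the pair as a block with 2 internal orders).
So 120 − 48 = 72 arrangements keep them apart.

72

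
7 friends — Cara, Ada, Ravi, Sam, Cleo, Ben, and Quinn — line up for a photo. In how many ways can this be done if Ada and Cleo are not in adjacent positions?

Of the 7! = 5040 arrangements, those with Ada and Cleo adjacent number 2 × 6! = 1440 (treat the pair as a block with 2 internal orders).
So 5040 − 1440 = 3600 arrangements keep them apart.

3600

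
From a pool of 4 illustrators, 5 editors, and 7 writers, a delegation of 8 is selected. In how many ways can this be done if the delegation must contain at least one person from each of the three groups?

12201

Unrestricted: C(16,8) = 12870 ways to pick any 8 of the 16.
Subtract selections that omit an entire group: no illustrators → C(12,8) = 495; no editors → C(11,8) = 165; no writers → C(9,8) = 9.
Add back selections omitting two groups (i.e. drawn from a single group): C(4,8) + C(5,8) + C(7,8) = 0.
By inclusion–exclusion: 12870 − 669 + 0 = 12201.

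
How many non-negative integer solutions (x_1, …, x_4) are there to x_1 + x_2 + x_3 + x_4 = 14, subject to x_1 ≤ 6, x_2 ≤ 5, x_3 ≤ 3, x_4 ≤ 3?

By stars and bars, unrestricted non-negative solutions to x_1+…+x_4 = 14 number C(14+3,3) = 680.
Subtract solutions that violate a single cap (substitute x_i' = x_i − (cap_i+1)): x_1 ≥ 7 gives C(10,3) = 120; x_2 ≥ 6 gives C(11,3) = 165; x_3 ≥ 4 gives C(13,3) = 286; x_4 ≥ 4 gives C(13,3) = 286. Together 857.
Add back pairs where two caps are both exceeded: 4 + 20 + 20 + 35 + 35 + 84 = 198.
Subtract triples: 0 + 0 + 0 + 1 = 1.
By inclusion–exclusion the count is 680 − 857 + 198 − 1 = 20.

20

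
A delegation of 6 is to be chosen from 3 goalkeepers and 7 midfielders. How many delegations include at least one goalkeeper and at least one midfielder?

Total 6-person selections from all 10: C(10,6) = 210.
Subtract selections that omit an entire group: no goalkeepers → C(7,6) = 7; no midfielders → C(3,6) = 0.
Both groups omitted at once is impossible, so 210 − 7 = 203.

203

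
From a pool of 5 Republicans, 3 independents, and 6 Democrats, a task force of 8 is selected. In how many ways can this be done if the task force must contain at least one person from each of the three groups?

2828

Total 8-person selections from all 14: C(14,8) = 3003.
Subtract selections that omit an entire group: no Republicans → C(9,8) = 9; no independents → C(11,8) = 165; no Democrats → C(8,8) = 1.
Add back selections omitting two groups (i.e. drawn from a single group): C(5,8) + C(3,8) + C(6,8) = 0.
By inclusion–exclusion: 3003 − 175 + 0 = 2828.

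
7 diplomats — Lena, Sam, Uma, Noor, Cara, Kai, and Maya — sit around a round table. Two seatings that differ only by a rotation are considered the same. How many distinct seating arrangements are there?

Seat Lena anywhere (absorbing the rotational symmetry), then permute the other 6: (6)! = 720.

720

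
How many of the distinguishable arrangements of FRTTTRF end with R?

With the last slot taken by R, it remains to arrange the other 6 letters (FTTTRF).
Those 6 letters have F appearing twice and T appearing 3 times, giving (6)!/(3!·2!) = 60.

60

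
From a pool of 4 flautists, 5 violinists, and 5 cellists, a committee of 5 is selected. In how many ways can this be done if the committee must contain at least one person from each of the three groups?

1500

With no constraint there are C(14,5) = 2002 possible selections.
Selections missing a whole group: no flautists → C(10,5) = 252; no violinists → C(9,5) = 126; no cellists → C(9,5) = 126.
Add back selections omitting two groups (i.e. drawn from a single group): C(4,5) + C(5,5) + C(5,5) = 2.
By inclusion–exclusion: 2002 − 504 + 2 = 1500.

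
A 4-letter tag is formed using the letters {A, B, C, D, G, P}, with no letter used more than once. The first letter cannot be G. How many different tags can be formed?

The first letter has 6−1 = 5 choices (anything except G).
The remaining 3 letters are filled from the other 5 symbols without repetition: 5 × 4 × 3 = 60.
Total: 5 × 60 = 300.

300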